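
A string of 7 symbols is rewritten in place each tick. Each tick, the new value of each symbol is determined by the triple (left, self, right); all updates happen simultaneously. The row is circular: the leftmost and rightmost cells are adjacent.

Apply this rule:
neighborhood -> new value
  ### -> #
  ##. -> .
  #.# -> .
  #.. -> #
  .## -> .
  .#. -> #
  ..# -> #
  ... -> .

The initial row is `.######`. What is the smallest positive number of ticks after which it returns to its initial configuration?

7

..####.
.#.##.#
.#....#
.##..##
...##..
..#..#.
.######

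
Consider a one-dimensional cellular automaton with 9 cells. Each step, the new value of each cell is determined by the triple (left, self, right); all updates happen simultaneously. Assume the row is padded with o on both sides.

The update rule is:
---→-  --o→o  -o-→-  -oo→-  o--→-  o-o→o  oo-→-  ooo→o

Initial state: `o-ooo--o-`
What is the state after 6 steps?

-o-o-o-o-

-o-o--o-o
o-o--o-o-
-o--o-o-o
o--o-o-o-
--o-o-o-o
-o-o-o-o-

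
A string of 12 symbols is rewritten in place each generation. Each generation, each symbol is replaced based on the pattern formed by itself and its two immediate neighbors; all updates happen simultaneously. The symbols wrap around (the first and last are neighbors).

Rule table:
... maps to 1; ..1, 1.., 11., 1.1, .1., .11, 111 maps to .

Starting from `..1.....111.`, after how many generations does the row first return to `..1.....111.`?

generation 1: 1...111.....
generation 2: ..1.....111.

2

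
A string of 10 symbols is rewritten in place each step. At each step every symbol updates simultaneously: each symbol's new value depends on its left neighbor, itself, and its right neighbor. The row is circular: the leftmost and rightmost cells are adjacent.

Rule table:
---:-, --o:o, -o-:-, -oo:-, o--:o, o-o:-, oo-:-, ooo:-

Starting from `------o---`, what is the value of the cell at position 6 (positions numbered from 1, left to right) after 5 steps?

-----o-o--
----o---o-
---o-o-o-o
o-o-------
---o-----o
position 6 holds -

-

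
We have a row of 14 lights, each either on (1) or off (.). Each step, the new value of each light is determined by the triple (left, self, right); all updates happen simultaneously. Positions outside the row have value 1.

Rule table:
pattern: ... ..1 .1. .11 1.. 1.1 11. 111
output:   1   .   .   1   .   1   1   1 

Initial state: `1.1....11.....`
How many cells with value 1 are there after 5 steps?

12

step 1: 11..11.11.111.
step 2: 11..1111111111
step 3: 11..1111111111  (fixed point — unchanged through step 5)
count of 1: 12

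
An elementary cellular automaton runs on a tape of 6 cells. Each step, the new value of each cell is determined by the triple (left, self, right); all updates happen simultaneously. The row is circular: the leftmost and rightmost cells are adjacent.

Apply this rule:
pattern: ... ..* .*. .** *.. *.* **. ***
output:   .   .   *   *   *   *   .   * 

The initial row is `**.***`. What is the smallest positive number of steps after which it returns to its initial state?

6

step 1: *.****
step 2: .*****
step 3: *****.
step 4: ****.*
step 5: ***.**
step 6: **.***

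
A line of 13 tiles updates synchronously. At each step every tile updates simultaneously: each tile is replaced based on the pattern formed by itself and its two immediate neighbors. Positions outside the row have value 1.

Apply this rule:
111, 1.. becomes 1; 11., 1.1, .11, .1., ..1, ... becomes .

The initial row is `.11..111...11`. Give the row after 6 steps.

step 1: ...1..1.1...1
step 2: 1...1....1...
step 3: .1...1....1..
step 4: ..1...1....1.
step 5: 1..1...1.....
step 6: .1..1...1....

.1..1...1....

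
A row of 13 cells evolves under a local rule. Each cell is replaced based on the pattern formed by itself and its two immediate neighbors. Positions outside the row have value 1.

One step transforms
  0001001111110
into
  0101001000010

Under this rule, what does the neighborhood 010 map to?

At position 3 the neighborhood is 010; the next row has 1 there.

1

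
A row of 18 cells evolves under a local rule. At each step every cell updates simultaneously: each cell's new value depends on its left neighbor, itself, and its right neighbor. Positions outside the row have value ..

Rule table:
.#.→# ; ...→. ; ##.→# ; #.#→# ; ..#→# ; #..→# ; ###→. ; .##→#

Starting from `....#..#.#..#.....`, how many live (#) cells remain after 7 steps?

...###########....
..##.........##...
.####.......####..
##..##.....##..##.
#######...########
#.....##.##......#
##...#######....##
count of #: 11

11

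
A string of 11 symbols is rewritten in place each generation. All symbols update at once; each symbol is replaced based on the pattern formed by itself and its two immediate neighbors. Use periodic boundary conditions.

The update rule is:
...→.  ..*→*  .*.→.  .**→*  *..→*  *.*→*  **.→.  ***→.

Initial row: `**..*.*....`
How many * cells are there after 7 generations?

7

*.**.*.*..*
.**.*.*.***
**.*.*.**..
*.*.*.**.**
.*.*.**.**.
*.*.**.**.*
.*.**.**.**
count of *: 7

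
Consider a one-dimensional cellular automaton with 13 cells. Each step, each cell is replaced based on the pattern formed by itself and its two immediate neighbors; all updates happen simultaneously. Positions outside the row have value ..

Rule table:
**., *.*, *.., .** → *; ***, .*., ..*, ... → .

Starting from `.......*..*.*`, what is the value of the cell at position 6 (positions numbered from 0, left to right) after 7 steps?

.

step 1: ........*..*.
step 2: .........*..*
step 3: ..........*..
step 4: ...........*.
step 5: ............*
step 6: .............
step 7: .............
position 6 holds .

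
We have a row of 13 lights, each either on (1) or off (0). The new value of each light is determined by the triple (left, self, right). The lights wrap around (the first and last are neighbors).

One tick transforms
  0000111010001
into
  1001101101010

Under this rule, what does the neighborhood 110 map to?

At position 6 the neighborhood is 110; the next row has 1 there.

1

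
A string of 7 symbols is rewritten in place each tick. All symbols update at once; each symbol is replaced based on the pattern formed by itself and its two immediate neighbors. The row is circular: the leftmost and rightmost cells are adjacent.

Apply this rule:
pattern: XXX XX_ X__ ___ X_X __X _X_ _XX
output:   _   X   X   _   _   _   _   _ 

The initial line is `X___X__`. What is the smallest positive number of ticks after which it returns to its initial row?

_X___X_
__X___X
X__X___
_X__X__
__X__X_
___X__X
X___X__

7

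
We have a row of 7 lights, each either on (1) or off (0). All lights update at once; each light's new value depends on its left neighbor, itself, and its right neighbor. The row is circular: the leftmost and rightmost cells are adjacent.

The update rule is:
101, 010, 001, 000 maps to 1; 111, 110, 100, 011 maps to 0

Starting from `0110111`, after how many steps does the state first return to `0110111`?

1001000
1011011
0100100
1101101
0010010
1110110
0001001
0111011
1000100
1011101
0100010
1101110
0010001
0110111

14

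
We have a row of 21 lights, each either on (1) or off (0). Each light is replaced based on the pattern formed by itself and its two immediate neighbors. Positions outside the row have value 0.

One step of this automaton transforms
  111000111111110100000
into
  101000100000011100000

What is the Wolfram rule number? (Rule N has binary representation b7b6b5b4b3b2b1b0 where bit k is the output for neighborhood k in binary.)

position 1: 111 → 0  (bit 7 = 0)
position 2: 110 → 1  (bit 6 = 1)
position 14: 101 → 1  (bit 5 = 1)
position 3: 100 → 0  (bit 4 = 0)
position 0: 011 → 1  (bit 3 = 1)
position 15: 010 → 1  (bit 2 = 1)
position 5: 001 → 0  (bit 1 = 0)
position 4: 000 → 0  (bit 0 = 0)
bits b7..b0 = 01101100 = 108

108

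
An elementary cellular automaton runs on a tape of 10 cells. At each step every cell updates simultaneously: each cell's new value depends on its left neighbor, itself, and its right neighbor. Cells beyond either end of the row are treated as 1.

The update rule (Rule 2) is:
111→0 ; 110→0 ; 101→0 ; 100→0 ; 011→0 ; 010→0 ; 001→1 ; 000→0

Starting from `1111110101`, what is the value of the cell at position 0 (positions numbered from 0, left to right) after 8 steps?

step 1: 0000000000
step 2: 0000000001
step 3: 0000000010
step 4: 0000000100
step 5: 0000001001
step 6: 0000010010
step 7: 0000100100
step 8: 0001001001
position 0 holds 0

0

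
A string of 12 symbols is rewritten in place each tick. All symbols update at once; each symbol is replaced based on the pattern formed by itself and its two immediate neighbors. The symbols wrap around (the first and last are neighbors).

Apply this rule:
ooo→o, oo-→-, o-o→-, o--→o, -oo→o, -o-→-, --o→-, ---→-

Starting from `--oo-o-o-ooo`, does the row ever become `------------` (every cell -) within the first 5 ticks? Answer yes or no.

o-o------oo-
---o-----o--
----o-----o-
-----o-----o
o-----o-----
tick 5 is o-----o-----, still not uniform -

no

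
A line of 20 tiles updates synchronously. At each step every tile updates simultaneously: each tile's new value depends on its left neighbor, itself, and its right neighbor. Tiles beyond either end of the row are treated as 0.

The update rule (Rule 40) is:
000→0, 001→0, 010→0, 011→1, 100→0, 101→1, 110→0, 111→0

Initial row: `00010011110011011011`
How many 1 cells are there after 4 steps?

2

00000010000010110110
00000000000001101100
00000000000001011000
00000000000000110000
count of 1: 2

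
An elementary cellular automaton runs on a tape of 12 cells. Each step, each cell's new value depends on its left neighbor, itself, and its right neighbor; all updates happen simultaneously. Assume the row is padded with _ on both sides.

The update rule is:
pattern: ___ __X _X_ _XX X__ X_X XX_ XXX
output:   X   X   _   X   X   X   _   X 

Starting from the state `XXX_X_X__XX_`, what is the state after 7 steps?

XX_X_X_XXX_X
X_X_X_XXX_X_
_X_X_XXX_X_X
X_X_XXX_X_X_
_X_XXX_X_X_X
X_XXX_X_X_X_
_XXX_X_X_X_X

_XXX_X_X_X_X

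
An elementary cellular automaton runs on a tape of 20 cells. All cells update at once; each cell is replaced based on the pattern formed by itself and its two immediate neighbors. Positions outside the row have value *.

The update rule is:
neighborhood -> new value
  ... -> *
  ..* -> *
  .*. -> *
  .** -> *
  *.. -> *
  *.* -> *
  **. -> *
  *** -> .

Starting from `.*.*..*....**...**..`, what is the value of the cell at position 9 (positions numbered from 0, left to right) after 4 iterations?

********************
....................
********************  (repeats iteration 1; period 2)
iteration 4: ....................
position 9 holds .

.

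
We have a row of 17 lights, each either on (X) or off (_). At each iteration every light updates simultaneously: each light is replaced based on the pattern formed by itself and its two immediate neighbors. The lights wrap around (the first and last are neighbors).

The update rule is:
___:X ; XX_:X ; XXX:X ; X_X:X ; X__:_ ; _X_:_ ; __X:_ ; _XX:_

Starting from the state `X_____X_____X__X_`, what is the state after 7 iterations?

iteration 1: __XXX___XXX_____X
iteration 2: ___XX_X__XX_XXX__
iteration 3: XX__XX____XX_XX_X
iteration 4: XX___X_XX__XX_XX_
iteration 5: _X_X__X_X___XX_XX
iteration 6: X_X____X__X__XX_X
iteration 7: XX__XX________XX_

XX__XX________XX_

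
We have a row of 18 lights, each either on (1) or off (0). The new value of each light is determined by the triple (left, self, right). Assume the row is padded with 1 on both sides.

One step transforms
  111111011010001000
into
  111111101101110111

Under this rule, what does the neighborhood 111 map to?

At position 0 the neighborhood is 111; the next row has 1 there.

1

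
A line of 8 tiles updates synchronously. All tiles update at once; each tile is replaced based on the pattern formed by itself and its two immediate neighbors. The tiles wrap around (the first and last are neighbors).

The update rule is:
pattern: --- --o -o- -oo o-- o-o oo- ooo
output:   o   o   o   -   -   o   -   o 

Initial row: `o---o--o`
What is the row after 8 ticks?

--ooo-o-
oo-o-oo-
--ooo--o
-o-o--oo
oooo-o--
-oo-oo-o
o--o--oo
--oo-o-o

--oo-o-o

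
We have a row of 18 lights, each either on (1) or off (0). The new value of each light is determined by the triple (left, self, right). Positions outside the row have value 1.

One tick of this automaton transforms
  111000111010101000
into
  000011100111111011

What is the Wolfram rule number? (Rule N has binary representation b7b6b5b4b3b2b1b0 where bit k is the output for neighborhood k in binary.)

47

position 0: 111 → 0  (bit 7 = 0)
position 2: 110 → 0  (bit 6 = 0)
position 9: 101 → 1  (bit 5 = 1)
position 3: 100 → 0  (bit 4 = 0)
position 6: 011 → 1  (bit 3 = 1)
position 10: 010 → 1  (bit 2 = 1)
position 5: 001 → 1  (bit 1 = 1)
position 4: 000 → 1  (bit 0 = 1)
bits b7..b0 = 00101111 = 47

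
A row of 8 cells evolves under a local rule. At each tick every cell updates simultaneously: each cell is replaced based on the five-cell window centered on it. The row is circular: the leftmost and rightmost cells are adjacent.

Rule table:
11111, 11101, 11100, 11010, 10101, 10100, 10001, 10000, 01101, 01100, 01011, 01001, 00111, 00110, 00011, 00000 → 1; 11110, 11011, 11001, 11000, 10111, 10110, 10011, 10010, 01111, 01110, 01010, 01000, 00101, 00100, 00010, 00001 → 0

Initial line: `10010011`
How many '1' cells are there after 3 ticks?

10001010
10100010
10101000
count of 1: 3

3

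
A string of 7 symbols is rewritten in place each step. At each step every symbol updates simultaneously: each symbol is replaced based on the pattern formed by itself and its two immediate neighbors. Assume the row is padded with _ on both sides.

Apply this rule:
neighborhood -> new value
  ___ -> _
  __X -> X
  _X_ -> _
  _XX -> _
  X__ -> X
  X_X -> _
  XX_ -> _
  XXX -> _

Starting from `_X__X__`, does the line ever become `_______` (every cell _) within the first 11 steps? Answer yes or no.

X_XX_X_
______X
_____X_
____X_X
___X___
__X_X__
_X___X_
X_X_X_X
_______
all cells are _ at step 9

yes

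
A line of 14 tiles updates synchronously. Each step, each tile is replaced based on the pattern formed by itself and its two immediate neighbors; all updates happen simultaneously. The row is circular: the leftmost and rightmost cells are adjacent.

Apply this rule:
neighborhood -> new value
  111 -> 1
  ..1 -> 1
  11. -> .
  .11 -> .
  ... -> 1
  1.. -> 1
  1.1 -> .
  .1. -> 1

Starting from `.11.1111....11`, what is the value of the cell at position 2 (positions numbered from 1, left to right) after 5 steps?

step 1: .....11.1111..
step 2: 11111....11.11
step 3: 1111.1111....1
step 4: 111...11.1111.
step 5: .1.111....11..
position 2 holds 1

1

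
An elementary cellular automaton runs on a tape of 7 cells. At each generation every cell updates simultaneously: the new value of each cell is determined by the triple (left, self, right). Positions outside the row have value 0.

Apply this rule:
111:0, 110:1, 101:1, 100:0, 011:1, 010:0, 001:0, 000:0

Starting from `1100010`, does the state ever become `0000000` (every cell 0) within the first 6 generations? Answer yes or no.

generation 1: 1100000
generation 2: 1100000  (fixed point — unchanged through generation 6)
generation 6 is 1100000, still not uniform 0

no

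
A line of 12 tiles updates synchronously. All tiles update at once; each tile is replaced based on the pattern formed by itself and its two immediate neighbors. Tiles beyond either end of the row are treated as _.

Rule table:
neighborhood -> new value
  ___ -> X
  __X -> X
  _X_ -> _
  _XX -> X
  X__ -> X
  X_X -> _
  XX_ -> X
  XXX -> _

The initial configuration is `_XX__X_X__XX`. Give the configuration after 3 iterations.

_XXXX___XXX_

XXXXX___XXXX
X___XXXXX__X
_XXXX___XXX_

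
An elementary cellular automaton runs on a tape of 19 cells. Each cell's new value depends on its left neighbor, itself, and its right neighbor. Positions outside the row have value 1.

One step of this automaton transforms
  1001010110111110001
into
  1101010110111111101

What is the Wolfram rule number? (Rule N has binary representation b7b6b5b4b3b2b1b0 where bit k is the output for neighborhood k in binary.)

221

position 11: 111 → 1  (bit 7 = 1)
position 0: 110 → 1  (bit 6 = 1)
position 4: 101 → 0  (bit 5 = 0)
position 1: 100 → 1  (bit 4 = 1)
position 7: 011 → 1  (bit 3 = 1)
position 3: 010 → 1  (bit 2 = 1)
position 2: 001 → 0  (bit 1 = 0)
position 16: 000 → 1  (bit 0 = 1)
bits b7..b0 = 11011101 = 221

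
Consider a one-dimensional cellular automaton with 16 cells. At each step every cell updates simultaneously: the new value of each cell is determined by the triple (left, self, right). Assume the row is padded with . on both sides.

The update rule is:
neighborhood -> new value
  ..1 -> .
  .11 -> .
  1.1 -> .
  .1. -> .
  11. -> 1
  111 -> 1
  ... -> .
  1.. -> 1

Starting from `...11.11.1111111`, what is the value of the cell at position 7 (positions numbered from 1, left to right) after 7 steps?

.

....1..1..111111
.....1..1..11111
......1..1..1111
.......1..1..111
........1..1..11
.........1..1..1
..........1..1..
position 7 holds .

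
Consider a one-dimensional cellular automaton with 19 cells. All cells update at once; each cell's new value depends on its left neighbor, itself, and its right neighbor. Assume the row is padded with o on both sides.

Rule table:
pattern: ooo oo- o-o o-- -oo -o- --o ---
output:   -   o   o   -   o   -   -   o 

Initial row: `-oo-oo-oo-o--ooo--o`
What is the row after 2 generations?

oooooooooo---o-o--o
---------o-o--o---o

---------o-o--o---o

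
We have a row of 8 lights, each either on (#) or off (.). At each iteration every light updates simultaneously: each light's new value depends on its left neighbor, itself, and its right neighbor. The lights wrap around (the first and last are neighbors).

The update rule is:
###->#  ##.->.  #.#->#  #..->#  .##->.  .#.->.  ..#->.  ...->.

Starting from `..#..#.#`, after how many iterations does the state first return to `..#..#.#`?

iteration 1: #..#..#.
iteration 2: .#..#..#
iteration 3: #.#..#..
iteration 4: .#.#..#.
iteration 5: ..#.#..#
iteration 6: #..#.#..
iteration 7: .#..#.#.
iteration 8: ..#..#.#

8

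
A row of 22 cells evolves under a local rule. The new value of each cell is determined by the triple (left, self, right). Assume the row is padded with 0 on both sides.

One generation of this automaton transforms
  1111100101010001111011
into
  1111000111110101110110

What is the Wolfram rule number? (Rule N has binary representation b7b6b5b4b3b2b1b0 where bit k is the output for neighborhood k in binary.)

173

position 1: 111 → 1  (bit 7 = 1)
position 4: 110 → 0  (bit 6 = 0)
position 8: 101 → 1  (bit 5 = 1)
position 5: 100 → 0  (bit 4 = 0)
position 0: 011 → 1  (bit 3 = 1)
position 7: 010 → 1  (bit 2 = 1)
position 6: 001 → 0  (bit 1 = 0)
position 13: 000 → 1  (bit 0 = 1)
bits b7..b0 = 10101101 = 173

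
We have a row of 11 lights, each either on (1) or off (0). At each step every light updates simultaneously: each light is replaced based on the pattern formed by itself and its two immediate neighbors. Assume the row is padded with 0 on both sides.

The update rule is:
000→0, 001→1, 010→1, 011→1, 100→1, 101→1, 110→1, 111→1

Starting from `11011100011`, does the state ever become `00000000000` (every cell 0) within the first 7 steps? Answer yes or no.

11111110111
11111111111
11111111111  (fixed point — unchanged through step 7)
step 7 is 11111111111, still not uniform 0

no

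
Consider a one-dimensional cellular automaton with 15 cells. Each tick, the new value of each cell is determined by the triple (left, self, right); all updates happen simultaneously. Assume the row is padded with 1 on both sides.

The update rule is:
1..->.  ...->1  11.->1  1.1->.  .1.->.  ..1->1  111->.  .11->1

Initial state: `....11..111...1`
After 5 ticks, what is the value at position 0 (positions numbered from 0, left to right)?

.11111.11.1.111
.1...1.11...1..
...11..11.11..1
.1111.111.11.11
.1..1.1.1.11.1.
position 0 holds .

.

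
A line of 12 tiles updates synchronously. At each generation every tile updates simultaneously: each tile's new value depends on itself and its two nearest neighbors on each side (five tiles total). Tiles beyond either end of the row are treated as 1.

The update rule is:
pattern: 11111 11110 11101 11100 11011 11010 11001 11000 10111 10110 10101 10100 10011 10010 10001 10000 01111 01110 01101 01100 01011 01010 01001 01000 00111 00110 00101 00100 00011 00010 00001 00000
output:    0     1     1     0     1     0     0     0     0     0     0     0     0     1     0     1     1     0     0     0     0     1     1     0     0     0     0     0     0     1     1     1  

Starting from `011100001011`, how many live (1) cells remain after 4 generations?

7

100001110001
001100000000
000001111110
011100100111
count of 1: 7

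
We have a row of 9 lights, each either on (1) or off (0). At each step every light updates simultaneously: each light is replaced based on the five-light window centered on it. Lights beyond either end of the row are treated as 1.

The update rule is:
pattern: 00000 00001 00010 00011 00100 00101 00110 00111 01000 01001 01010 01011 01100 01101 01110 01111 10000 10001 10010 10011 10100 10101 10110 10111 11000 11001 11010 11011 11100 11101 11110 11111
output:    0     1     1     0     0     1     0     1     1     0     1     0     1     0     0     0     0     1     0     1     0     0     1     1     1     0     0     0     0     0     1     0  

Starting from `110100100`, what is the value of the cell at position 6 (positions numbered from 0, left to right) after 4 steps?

step 1: 100000001
step 2: 010000101
step 3: 001011101
step 4: 001010001
position 6 holds 0

0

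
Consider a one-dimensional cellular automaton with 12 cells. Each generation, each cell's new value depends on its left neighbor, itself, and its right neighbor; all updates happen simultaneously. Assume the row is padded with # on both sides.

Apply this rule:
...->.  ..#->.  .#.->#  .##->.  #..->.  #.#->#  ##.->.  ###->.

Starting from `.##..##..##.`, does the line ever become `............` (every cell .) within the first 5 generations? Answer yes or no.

yes

#..........#
............
all cells are . at generation 2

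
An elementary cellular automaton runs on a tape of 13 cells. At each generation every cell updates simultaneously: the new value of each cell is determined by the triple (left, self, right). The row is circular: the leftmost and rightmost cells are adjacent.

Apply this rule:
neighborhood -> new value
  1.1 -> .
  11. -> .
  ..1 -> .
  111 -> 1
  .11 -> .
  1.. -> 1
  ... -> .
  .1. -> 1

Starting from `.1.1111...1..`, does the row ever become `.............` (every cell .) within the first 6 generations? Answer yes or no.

generation 1: .1..11.1..11.
generation 2: .11....11...1
generation 3: ...1.....1..1
generation 4: 1..11....11.1
generation 5: .1...1.......
generation 6: .11..11......
generation 6 is .11..11......, still not uniform .

no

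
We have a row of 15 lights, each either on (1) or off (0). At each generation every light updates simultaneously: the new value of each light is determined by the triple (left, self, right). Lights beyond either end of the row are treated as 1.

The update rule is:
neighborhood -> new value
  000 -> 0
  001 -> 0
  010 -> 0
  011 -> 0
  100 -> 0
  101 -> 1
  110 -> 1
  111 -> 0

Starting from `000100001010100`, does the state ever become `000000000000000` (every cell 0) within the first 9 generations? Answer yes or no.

yes

generation 1: 000000000101000
generation 2: 000000000010000
generation 3: 000000000000000
all cells are 0 at generation 3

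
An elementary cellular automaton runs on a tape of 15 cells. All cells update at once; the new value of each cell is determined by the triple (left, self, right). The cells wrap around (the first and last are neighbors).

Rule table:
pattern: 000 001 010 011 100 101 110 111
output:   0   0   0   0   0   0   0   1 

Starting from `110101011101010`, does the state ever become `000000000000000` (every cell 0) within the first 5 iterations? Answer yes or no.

yes

iteration 1: 000000001000000
iteration 2: 000000000000000
all cells are 0 at iteration 2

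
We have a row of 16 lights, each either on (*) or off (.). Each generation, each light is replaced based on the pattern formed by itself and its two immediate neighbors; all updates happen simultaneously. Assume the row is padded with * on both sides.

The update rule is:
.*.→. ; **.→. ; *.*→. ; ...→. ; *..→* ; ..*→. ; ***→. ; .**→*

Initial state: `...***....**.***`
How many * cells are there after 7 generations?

*..*..*...*..*..
.*..*..*...*..*.
..*..*..*...*...
*..*..*..*...*..
.*..*..*..*...*.
..*..*..*..*....
*..*..*..*..*...
count of *: 5

5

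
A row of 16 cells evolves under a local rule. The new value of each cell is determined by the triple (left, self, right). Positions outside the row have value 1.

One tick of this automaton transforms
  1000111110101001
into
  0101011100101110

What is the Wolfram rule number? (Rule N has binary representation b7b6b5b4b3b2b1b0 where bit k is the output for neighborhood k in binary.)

150

position 5: 111 → 1  (bit 7 = 1)
position 0: 110 → 0  (bit 6 = 0)
position 9: 101 → 0  (bit 5 = 0)
position 1: 100 → 1  (bit 4 = 1)
position 4: 011 → 0  (bit 3 = 0)
position 10: 010 → 1  (bit 2 = 1)
position 3: 001 → 1  (bit 1 = 1)
position 2: 000 → 0  (bit 0 = 0)
bits b7..b0 = 10010110 = 150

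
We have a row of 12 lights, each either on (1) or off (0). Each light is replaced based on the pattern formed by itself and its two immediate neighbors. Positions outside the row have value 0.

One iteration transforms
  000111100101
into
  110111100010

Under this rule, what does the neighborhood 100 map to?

0

At position 7 the neighborhood is 100; the next row has 0 there.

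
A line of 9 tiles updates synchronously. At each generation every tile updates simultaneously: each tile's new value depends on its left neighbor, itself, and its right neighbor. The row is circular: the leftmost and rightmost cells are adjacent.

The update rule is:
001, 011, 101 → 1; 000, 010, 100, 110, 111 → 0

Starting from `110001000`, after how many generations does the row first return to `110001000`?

100010001
000100011
001000110
010001100
100011000
000110001
001100010
011000100
110001000

9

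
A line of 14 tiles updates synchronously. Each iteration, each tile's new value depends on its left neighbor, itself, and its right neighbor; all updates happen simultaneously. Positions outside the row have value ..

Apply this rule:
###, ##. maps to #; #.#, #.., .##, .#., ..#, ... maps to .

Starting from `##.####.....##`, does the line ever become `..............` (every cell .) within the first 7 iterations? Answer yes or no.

iteration 1: .#..###......#
iteration 2: .....##.......
iteration 3: ......#.......
iteration 4: ..............
all cells are . at iteration 4

yes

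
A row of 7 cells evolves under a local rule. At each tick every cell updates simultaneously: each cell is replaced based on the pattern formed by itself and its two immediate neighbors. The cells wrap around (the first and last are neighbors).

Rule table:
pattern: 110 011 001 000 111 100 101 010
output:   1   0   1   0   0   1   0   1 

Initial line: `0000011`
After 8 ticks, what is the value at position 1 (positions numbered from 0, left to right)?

1000101
1101100
0100111
0111001
0001111
1010001
1011010
1001010
position 1 holds 0

0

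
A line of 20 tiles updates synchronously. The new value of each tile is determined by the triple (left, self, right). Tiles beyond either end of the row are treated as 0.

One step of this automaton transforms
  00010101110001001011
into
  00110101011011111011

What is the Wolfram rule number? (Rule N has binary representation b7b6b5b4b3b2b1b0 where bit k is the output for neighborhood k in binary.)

position 8: 111 → 0  (bit 7 = 0)
position 9: 110 → 1  (bit 6 = 1)
position 4: 101 → 0  (bit 5 = 0)
position 10: 100 → 1  (bit 4 = 1)
position 7: 011 → 1  (bit 3 = 1)
position 3: 010 → 1  (bit 2 = 1)
position 2: 001 → 1  (bit 1 = 1)
position 0: 000 → 0  (bit 0 = 0)
bits b7..b0 = 01011110 = 94

94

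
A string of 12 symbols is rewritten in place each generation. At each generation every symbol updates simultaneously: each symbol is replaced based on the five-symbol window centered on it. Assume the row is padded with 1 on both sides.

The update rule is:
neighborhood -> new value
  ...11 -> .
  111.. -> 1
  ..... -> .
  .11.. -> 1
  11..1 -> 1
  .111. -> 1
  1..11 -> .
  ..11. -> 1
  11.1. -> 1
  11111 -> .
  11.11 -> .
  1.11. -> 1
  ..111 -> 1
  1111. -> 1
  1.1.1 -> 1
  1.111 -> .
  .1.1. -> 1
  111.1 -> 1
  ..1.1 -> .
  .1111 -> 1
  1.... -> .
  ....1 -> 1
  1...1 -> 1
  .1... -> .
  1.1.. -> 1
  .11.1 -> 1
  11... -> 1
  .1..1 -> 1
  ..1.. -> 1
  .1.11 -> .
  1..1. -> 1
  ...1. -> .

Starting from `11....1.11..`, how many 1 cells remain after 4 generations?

8

111.1...111.
.1111.1.111.
..11111..11.
1.11.111.11.
count of 1: 8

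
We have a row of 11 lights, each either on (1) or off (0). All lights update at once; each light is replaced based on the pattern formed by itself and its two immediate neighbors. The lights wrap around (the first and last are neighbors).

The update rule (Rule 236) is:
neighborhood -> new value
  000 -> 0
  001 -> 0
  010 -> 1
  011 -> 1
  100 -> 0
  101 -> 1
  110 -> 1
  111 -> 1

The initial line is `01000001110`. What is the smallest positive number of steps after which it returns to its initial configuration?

01000001110

1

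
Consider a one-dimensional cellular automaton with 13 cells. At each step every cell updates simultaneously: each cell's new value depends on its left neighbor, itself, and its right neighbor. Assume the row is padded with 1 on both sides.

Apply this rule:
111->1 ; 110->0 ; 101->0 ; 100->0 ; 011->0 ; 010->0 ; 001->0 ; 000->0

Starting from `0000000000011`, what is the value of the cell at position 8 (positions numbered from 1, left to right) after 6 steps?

0

step 1: 0000000000001
step 2: 0000000000000
step 3: 0000000000000  (fixed point — unchanged through step 6)
position 8 holds 0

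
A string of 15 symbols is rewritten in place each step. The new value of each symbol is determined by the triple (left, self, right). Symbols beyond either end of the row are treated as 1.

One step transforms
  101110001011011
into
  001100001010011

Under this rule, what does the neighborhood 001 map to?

0

At position 7 the neighborhood is 001; the next row has 0 there.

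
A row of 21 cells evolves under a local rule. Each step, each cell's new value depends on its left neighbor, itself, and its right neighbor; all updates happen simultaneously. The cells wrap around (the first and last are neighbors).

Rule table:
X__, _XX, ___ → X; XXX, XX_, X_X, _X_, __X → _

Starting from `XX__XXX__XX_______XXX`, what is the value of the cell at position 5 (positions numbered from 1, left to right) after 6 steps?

X

step 1: __X_X__X_X_XXXXXX_X__
step 2: X____X_____X_______XX
step 3: _XXX__XXXX__XXXXXX_X_
step 4: _X__X_X___X_X_______X
step 5: __X____XX____XXXXXX__
step 6: X__XXX_X_XXX_X_____XX
position 5 holds X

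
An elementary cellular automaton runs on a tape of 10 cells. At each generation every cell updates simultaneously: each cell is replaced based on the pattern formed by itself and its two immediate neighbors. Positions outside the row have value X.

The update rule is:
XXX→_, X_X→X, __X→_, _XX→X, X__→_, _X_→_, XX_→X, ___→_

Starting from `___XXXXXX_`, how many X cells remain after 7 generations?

___X____XX
________X_
_________X
_________X  (fixed point — unchanged through generation 7)
count of X: 1

1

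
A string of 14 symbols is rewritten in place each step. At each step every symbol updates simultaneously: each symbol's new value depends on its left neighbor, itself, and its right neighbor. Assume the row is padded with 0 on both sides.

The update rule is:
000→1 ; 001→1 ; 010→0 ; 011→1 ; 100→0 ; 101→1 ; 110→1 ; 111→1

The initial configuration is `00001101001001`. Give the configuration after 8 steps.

11111110010010
11111110100100
11111111001001
11111111010010
11111111100100
11111111101001
11111111110010
11111111110100

11111111110100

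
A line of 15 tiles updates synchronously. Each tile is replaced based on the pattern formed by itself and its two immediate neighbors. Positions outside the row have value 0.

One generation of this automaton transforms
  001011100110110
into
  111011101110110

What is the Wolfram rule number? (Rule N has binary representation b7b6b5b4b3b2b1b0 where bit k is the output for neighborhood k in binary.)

position 5: 111 → 1  (bit 7 = 1)
position 6: 110 → 1  (bit 6 = 1)
position 3: 101 → 0  (bit 5 = 0)
position 7: 100 → 0  (bit 4 = 0)
position 4: 011 → 1  (bit 3 = 1)
position 2: 010 → 1  (bit 2 = 1)
position 1: 001 → 1  (bit 1 = 1)
position 0: 000 → 1  (bit 0 = 1)
bits b7..b0 = 11001111 = 207

207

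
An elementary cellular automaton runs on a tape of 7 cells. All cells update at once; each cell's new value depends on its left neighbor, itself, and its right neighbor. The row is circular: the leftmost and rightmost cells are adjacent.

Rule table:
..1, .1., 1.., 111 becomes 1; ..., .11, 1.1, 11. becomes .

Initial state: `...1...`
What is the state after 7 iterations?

iteration 1: ..111..
iteration 2: .1.1.1.
iteration 3: 11.1.11
iteration 4: 1..1..1
iteration 5: .11111.
iteration 6: 1.111.1
iteration 7: ...1...

...1...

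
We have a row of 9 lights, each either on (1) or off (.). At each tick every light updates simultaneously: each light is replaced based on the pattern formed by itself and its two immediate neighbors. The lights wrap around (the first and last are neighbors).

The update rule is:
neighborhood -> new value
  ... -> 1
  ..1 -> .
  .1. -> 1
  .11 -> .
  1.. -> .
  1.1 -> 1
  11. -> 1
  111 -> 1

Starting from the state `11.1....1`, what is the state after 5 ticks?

1111.11..
.1111.1..
..11111.1
...111111
.1..11111

.1..11111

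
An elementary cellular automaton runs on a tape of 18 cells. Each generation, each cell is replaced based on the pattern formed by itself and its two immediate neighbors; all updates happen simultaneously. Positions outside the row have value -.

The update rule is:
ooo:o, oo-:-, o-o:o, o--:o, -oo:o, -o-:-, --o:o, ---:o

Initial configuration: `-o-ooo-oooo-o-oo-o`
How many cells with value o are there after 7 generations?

11

generation 1: o-ooo-oooo-o-oo-o-
generation 2: -ooo-oooo-o-oo-o-o
generation 3: ooo-oooo-o-oo-o-o-
generation 4: oo-oooo-o-oo-o-o-o
generation 5: o-oooo-o-oo-o-o-o-
generation 6: -oooo-o-oo-o-o-o-o
generation 7: oooo-o-oo-o-o-o-o-
count of o: 11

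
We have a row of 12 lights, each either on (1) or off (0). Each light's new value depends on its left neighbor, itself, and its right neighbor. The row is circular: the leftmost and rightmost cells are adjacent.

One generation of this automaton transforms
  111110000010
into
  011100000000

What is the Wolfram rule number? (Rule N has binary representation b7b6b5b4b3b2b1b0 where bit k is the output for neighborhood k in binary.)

128

position 1: 111 → 1  (bit 7 = 1)
position 4: 110 → 0  (bit 6 = 0)
position 11: 101 → 0  (bit 5 = 0)
position 5: 100 → 0  (bit 4 = 0)
position 0: 011 → 0  (bit 3 = 0)
position 10: 010 → 0  (bit 2 = 0)
position 9: 001 → 0  (bit 1 = 0)
position 6: 000 → 0  (bit 0 = 0)
bits b7..b0 = 10000000 = 128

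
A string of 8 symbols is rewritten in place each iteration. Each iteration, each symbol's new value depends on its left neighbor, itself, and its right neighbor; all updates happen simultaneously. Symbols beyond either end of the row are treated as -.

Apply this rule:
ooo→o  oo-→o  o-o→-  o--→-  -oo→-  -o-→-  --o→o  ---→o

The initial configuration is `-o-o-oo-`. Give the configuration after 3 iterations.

iteration 1: o-----o-
iteration 2: --oooo--
iteration 3: oo-ooo-o

oo-ooo-o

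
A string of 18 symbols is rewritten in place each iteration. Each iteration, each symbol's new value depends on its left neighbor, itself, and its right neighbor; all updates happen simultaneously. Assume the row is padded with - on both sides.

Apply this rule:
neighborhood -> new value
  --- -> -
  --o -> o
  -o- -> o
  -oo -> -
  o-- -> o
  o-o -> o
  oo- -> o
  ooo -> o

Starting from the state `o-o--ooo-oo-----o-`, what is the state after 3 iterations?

o-ooooo-ooo-oooo-o

ooooo-ooo-oo---ooo
-ooooo-ooo-oo-o-oo
o-ooooo-ooo-oooo-o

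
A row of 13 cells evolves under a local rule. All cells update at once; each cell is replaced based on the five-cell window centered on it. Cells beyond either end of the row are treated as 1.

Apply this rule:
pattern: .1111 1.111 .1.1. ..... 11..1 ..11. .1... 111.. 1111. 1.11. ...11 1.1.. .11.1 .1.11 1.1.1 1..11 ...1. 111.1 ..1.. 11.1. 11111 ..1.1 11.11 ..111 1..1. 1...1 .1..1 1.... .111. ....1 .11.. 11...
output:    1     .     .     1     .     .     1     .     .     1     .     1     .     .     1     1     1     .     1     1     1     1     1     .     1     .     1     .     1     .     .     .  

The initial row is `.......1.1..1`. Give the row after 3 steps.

11.1.1.11.1..

..111.11.111.
.1.1.11.1.1.1
11.1.1.11.1..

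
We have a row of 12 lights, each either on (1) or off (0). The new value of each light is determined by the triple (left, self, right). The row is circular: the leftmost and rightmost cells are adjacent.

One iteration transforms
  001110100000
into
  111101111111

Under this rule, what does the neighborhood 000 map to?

At position 0 the neighborhood is 000; the next row has 1 there.

1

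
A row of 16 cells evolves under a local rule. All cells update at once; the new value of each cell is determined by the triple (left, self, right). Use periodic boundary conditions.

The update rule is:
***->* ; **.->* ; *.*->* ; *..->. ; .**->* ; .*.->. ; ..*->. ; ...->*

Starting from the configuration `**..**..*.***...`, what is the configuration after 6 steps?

**..************

**..**...****.*.
**..**.*.*****.*
**..***.********
**..************
**..************  (fixed point — unchanged through step 6)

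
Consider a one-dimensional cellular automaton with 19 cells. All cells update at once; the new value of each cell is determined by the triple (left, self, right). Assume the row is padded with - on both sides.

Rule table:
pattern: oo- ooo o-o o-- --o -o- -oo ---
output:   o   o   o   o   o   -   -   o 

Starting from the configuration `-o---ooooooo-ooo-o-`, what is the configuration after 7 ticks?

o-ooo-ooooooo-ooo-o
-o-ooo-ooooooo-ooo-
o-o-ooo-ooooooo-ooo
-o-o-ooo-ooooooo-oo
o-o-o-ooo-ooooooo-o
-o-o-o-ooo-ooooooo-
o-o-o-o-ooo-ooooooo

o-o-o-o-ooo-ooooooo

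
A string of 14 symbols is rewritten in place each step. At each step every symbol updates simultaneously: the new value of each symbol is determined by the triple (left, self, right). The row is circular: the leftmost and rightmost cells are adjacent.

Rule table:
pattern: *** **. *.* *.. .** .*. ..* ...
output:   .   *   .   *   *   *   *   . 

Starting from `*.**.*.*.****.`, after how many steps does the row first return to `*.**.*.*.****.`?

2

*.**.*.*.*..*.
*.**.*.*.****.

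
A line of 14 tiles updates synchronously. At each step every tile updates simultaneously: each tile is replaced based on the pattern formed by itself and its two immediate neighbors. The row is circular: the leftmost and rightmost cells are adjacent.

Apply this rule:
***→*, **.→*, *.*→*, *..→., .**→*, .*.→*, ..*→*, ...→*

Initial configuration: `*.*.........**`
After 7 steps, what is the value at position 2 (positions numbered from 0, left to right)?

*

***.**********
**************
**************  (fixed point — unchanged through step 7)
position 2 holds *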